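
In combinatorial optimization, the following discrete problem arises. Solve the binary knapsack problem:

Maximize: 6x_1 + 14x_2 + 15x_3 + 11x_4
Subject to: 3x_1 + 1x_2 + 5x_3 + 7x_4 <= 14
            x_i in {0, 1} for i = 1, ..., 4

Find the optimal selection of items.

Items: item 1 (v=6, w=3), item 2 (v=14, w=1), item 3 (v=15, w=5), item 4 (v=11, w=7)
Capacity: 14
Checking all 16 subsets (w = total weight, v = total value):
  {}: w = 0, v = 0
  {1}: w = 3, v = 6
  {2}: w = 1, v = 14
  {3}: w = 5, v = 15
  {4}: w = 7, v = 11
  {1, 2}: w = 4, v = 20
  {1, 3}: w = 8, v = 21
  {1, 4}: w = 10, v = 17
  {2, 3}: w = 6, v = 29
  {2, 4}: w = 8, v = 25
  {3, 4}: w = 12, v = 26
  {1, 2, 3}: w = 9, v = 35
  {1, 2, 4}: w = 11, v = 31
  {1, 3, 4}: w = 15 > 14, infeasible
  {2, 3, 4}: w = 13, v = 40
  {1, 2, 3, 4}: w = 16 > 14, infeasible
Best feasible subset: items [2, 3, 4]
Total weight: 13 <= 14, total value: 40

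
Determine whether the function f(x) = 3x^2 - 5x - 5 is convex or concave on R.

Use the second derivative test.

f(x) = 3x^2 - 5x - 5
f'(x) = 6x - 5
f''(x) = 6
Since f''(x) = 6 > 0 for all x, f is convex on R.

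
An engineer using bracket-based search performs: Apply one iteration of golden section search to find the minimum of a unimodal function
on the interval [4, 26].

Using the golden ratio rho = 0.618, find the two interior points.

Golden section search on [4, 26].
Golden ratio rho = 0.618 (approx).
Interior points:
  x_1 = 4 + (1-0.618)*22 = 12.4040
  x_2 = 4 + 0.618*22 = 17.5960
Compare f(x_1) and f(x_2) to determine which subinterval to keep.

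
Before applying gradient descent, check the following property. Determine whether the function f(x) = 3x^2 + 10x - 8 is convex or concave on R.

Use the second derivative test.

f(x) = 3x^2 + 10x - 8
f'(x) = 6x + 10
f''(x) = 6
Since f''(x) = 6 > 0 for all x, f is convex on R.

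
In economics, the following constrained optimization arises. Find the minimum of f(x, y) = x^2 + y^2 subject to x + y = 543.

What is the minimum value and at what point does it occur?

Substitute y = 543 - x into f(x,y) = x^2 + y^2:
g(x) = x^2 + (543 - x)^2 = 2x^2 - 1086x + 294849
g'(x) = 4x - 1086 = 0  =>  x = 543/2
y = 543 - 543/2 = 543/2
Minimum value = (543/2)^2 + (543/2)^2 = 294849/2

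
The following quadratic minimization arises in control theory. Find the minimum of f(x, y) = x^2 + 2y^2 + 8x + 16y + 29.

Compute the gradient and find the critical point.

f(x,y) = x^2 + 2y^2 + 8x + 16y + 29
df/dx = 2x + (8) = 0  =>  x = -4
df/dy = 4y + (16) = 0  =>  y = -4
f(-4, -4) = 1*(-4)^2 + 2*(-4)^2 + 8*(-4) + 16*(-4) + 29 = -19
Hessian is diagonal with entries 2, 4 > 0, so this is a minimum.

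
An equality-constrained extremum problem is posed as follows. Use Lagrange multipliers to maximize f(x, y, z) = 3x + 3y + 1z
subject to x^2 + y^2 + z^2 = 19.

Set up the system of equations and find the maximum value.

Lagrange conditions: 3 = 2*lambda*x, 3 = 2*lambda*y, 1 = 2*lambda*z
So x:3 = y:3 = z:1, i.e. x = 3t, y = 3t, z = 1t
Constraint: t^2*(3^2 + 3^2 + 1^2) = 19
  t^2 * 19 = 19  =>  t = sqrt(1)
Maximum = 3*3t + 3*3t + 1*1t = 19*sqrt(1) = 19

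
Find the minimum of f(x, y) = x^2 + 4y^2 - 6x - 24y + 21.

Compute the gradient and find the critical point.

f(x,y) = x^2 + 4y^2 - 6x - 24y + 21
df/dx = 2x + (-6) = 0  =>  x = 3
df/dy = 8y + (-24) = 0  =>  y = 3
f(3, 3) = 1*(3)^2 + 4*(3)^2 + -6*(3) + -24*(3) + 21 = -24
Hessian is diagonal with entries 2, 8 > 0, so this is a minimum.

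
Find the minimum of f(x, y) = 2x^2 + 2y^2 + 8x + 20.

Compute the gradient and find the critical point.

f(x,y) = 2x^2 + 2y^2 + 8x + 20
df/dx = 4x + (8) = 0  =>  x = -2
df/dy = 4y + (0) = 0  =>  y = 0
f(-2, 0) = 2*(-2)^2 + 2*(0)^2 + 8*(-2) + 20 = 12
Hessian is diagonal with entries 4, 4 > 0, so this is a minimum.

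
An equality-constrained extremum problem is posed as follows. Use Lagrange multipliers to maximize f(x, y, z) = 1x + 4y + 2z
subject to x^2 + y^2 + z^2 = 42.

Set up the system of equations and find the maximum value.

Lagrange conditions: 1 = 2*lambda*x, 4 = 2*lambda*y, 2 = 2*lambda*z
So x:1 = y:4 = z:2, i.e. x = 1t, y = 4t, z = 2t
Constraint: t^2*(1^2 + 4^2 + 2^2) = 42
  t^2 * 21 = 42  =>  t = sqrt(2)
Maximum = 1*1t + 4*4t + 2*2t = 21*sqrt(2) = sqrt(882)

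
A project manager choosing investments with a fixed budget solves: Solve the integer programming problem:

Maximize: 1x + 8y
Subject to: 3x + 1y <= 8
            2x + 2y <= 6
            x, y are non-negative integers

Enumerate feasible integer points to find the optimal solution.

Constraint 1: 3x + 1y <= 8
Constraint 2: 2x + 2y <= 6
Feasible x range (need y >= 0): 0 <= x <= min(8/3, 6/2) => x in {0, ..., 2}.
Enumerate feasible integer points row by row (the coefficient of y is 8 > 0, so for each x the largest feasible y gives the best value):
  x = 0: y <= min((8 - 3*0)/1, (6 - 2*0)/2) => y in {0, ..., 3}; best 1*0 + 8*3 = 24
  x = 1: y <= min((8 - 3*1)/1, (6 - 2*1)/2) => y in {0, ..., 2}; best 1*1 + 8*2 = 17
  x = 2: y <= min((8 - 3*2)/1, (6 - 2*2)/2) => y in {0, ..., 1}; best 1*2 + 8*1 = 10
The maximum 1x + 8y = 24 is achieved at x = 0, y = 3.
Check: 3*0 + 1*3 = 3 <= 8 and 2*0 + 2*3 = 6 <= 6.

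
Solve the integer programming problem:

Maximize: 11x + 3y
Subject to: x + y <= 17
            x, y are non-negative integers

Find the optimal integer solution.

Objective: 11x + 3y, constraint: x + y <= 17
Coefficient of x is 11 >= coefficient of y is 3, so allocate the entire budget to x.
Optimal: x = 17, y = 0, value = 187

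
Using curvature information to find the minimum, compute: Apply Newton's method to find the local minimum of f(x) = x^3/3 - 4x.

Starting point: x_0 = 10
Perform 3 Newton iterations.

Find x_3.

f(x) = x^3/3 - 4x
f'(x) = x^2 - 4, f''(x) = 2x
Newton update: x_{n+1} = x_n - (x_n^2 - 4)/(2*x_n)
Step 1: x_0 = 10, f'=96, f''=20, x_1 = 26/5
Step 2: x_1 = 26/5, f'=576/25, f''=52/5, x_2 = 194/65
Step 3: x_2 = 194/65, f'=20736/4225, f''=388/65, x_3 = 13634/6305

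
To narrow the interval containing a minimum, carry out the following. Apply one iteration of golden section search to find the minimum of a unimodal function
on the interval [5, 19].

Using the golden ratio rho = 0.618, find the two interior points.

Golden section search on [5, 19].
Golden ratio rho = 0.618 (approx).
Interior points:
  x_1 = 5 + (1-0.618)*14 = 10.3480
  x_2 = 5 + 0.618*14 = 13.6520
Compare f(x_1) and f(x_2) to determine which subinterval to keep.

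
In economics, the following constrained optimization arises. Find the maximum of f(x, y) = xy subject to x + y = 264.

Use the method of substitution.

Substitute y = 264 - x into f(x,y) = xy:
g(x) = x(264 - x) = 264x - x^2
g'(x) = 264 - 2x = 0  =>  x = 132
y = 264 - 132 = 132
Maximum value = 132 * 132 = 17424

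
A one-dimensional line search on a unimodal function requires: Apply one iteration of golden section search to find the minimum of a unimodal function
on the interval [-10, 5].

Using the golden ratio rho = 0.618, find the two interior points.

Golden section search on [-10, 5].
Golden ratio rho = 0.618 (approx).
Interior points:
  x_1 = -10 + (1-0.618)*15 = -4.2700
  x_2 = -10 + 0.618*15 = -0.7300
Compare f(x_1) and f(x_2) to determine which subinterval to keep.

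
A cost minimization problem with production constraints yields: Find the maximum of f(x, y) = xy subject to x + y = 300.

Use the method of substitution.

Substitute y = 300 - x into f(x,y) = xy:
g(x) = x(300 - x) = 300x - x^2
g'(x) = 300 - 2x = 0  =>  x = 150
y = 300 - 150 = 150
Maximum value = 150 * 150 = 22500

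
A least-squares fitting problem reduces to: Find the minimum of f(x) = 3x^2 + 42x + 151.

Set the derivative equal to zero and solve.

f(x) = 3x^2 + 42x + 151
f'(x) = 6x + (42) = 0
x = -42/6 = -7
f(-7) = 4
Since f''(x) = 6 > 0, this is a minimum.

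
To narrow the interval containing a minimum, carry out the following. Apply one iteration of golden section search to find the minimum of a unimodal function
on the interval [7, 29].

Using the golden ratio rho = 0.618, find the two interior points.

Golden section search on [7, 29].
Golden ratio rho = 0.618 (approx).
Interior points:
  x_1 = 7 + (1-0.618)*22 = 15.4040
  x_2 = 7 + 0.618*22 = 20.5960
Compare f(x_1) and f(x_2) to determine which subinterval to keep.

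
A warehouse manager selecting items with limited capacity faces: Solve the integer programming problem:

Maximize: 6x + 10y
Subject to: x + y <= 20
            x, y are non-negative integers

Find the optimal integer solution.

Objective: 6x + 10y, constraint: x + y <= 20
Coefficient of y is 10 > coefficient of x is 6, so allocate the entire budget to y.
Optimal: x = 0, y = 20, value = 200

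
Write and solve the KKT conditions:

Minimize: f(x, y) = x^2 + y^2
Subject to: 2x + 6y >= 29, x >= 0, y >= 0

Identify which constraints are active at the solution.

KKT conditions for min x^2 + y^2 s.t. 2x + 6y >= 29, x >= 0, y >= 0:
Stationarity: 2x = mu*2 + mu_x, 2y = mu*6 + mu_y, with mu, mu_x, mu_y >= 0
Complementary slackness: mu*(2x + 6y - 29) = 0, mu_x*x = 0, mu_y*y = 0
(0, 0) is infeasible (2*0 + 6*0 < 29), so if mu = 0 stationarity would force x = mu_x/2 >= 0, y = mu_y/2 >= 0 with mu_x*x = mu_y*y = 0, i.e. x = y = 0: contradiction. Hence mu > 0 and 2x + 6y = 29 is active.
Try x > 0, y > 0 (so mu_x = mu_y = 0): x = 2*mu/2, y = 6*mu/2
Substitute: 2*(2*mu/2) + 6*(6*mu/2) = 29
  mu*40/2 = 29 => mu = 29/20
x* = 29/20 > 0, y* = 87/20 > 0, consistent with mu_x = mu_y = 0.
f is convex and the constraints are linear, so this KKT point is the global minimum.
f* = 841/40
Active constraints: 2x + 6y >= 29 (holds with equality, mu = 29/20 > 0); x >= 0 and y >= 0 are inactive (mu_x = mu_y = 0).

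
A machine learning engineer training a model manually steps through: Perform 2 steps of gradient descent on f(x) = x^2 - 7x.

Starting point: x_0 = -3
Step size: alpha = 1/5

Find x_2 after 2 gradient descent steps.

f(x) = x^2 - 7x, f'(x) = 2x + (-7)
Step 1: f'(-3) = -13, x_1 = -3 - 1/5 * -13 = -2/5
Step 2: f'(-2/5) = -39/5, x_2 = -2/5 - 1/5 * -39/5 = 29/25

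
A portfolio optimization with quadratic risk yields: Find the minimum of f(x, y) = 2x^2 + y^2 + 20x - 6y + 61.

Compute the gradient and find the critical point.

f(x,y) = 2x^2 + y^2 + 20x - 6y + 61
df/dx = 4x + (20) = 0  =>  x = -5
df/dy = 2y + (-6) = 0  =>  y = 3
f(-5, 3) = 2*(-5)^2 + 1*(3)^2 + 20*(-5) + -6*(3) + 61 = 2
Hessian is diagonal with entries 4, 2 > 0, so this is a minimum.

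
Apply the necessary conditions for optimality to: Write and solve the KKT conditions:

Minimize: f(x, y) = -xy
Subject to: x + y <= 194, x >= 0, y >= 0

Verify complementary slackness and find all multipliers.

Problem: min -xy s.t. x + y <= 194 (multiplier lambda), x >= 0 (mu_x), y >= 0 (mu_y)
KKT stationarity: -y + lambda - mu_x = 0, -x + lambda - mu_y = 0, with lambda, mu_x, mu_y >= 0
Complementary slackness: lambda*(x + y - 194) = 0, mu_x*x = 0, mu_y*y = 0
If lambda = 0: y = -mu_x <= 0 and x = -mu_y <= 0 force x = y = 0 with f = 0; but x = y = 97 is feasible with f = -9409 < 0, so this is not the minimum. Hence lambda > 0 and x + y = 194.
Try x > 0, y > 0 (so mu_x = mu_y = 0): y = lambda, x = lambda => x = y = lambda
x + y = 194 => 2*lambda = 194 => lambda = 97
x* = y* = 97 > 0, consistent with mu_x = mu_y = 0.
(Any feasible point with x = 0 or y = 0 has f = 0 > -9409, so the minimum is not on those boundaries.)
min(-xy) = -9409 (i.e. max xy = 9409)
Multipliers: lambda = 97, mu_x = 0, mu_y = 0
Complementary slackness: lambda*(x + y - 194) = 97*(97 + 97 - 194) = 0, mu_x*x = 0*97 = 0, mu_y*y = 0*97 = 0. Satisfied.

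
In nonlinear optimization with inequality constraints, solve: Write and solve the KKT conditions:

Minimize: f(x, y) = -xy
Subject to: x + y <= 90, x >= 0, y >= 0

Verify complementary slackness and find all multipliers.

Problem: min -xy s.t. x + y <= 90 (multiplier lambda), x >= 0 (mu_x), y >= 0 (mu_y)
KKT stationarity: -y + lambda - mu_x = 0, -x + lambda - mu_y = 0, with lambda, mu_x, mu_y >= 0
Complementary slackness: lambda*(x + y - 90) = 0, mu_x*x = 0, mu_y*y = 0
If lambda = 0: y = -mu_x <= 0 and x = -mu_y <= 0 force x = y = 0 with f = 0; but x = y = 45 is feasible with f = -2025 < 0, so this is not the minimum. Hence lambda > 0 and x + y = 90.
Try x > 0, y > 0 (so mu_x = mu_y = 0): y = lambda, x = lambda => x = y = lambda
x + y = 90 => 2*lambda = 90 => lambda = 45
x* = y* = 45 > 0, consistent with mu_x = mu_y = 0.
(Any feasible point with x = 0 or y = 0 has f = 0 > -2025, so the minimum is not on those boundaries.)
min(-xy) = -2025 (i.e. max xy = 2025)
Multipliers: lambda = 45, mu_x = 0, mu_y = 0
Complementary slackness: lambda*(x + y - 90) = 45*(45 + 45 - 90) = 0, mu_x*x = 0*45 = 0, mu_y*y = 0*45 = 0. Satisfied.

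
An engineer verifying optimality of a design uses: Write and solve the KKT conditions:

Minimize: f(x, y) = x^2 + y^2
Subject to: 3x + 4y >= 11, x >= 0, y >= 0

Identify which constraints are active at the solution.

KKT conditions for min x^2 + y^2 s.t. 3x + 4y >= 11, x >= 0, y >= 0:
Stationarity: 2x = mu*3 + mu_x, 2y = mu*4 + mu_y, with mu, mu_x, mu_y >= 0
Complementary slackness: mu*(3x + 4y - 11) = 0, mu_x*x = 0, mu_y*y = 0
(0, 0) is infeasible (3*0 + 4*0 < 11), so if mu = 0 stationarity would force x = mu_x/2 >= 0, y = mu_y/2 >= 0 with mu_x*x = mu_y*y = 0, i.e. x = y = 0: contradiction. Hence mu > 0 and 3x + 4y = 11 is active.
Try x > 0, y > 0 (so mu_x = mu_y = 0): x = 3*mu/2, y = 4*mu/2
Substitute: 3*(3*mu/2) + 4*(4*mu/2) = 11
  mu*25/2 = 11 => mu = 22/25
x* = 33/25 > 0, y* = 44/25 > 0, consistent with mu_x = mu_y = 0.
f is convex and the constraints are linear, so this KKT point is the global minimum.
f* = 121/25
Active constraints: 3x + 4y >= 11 (holds with equality, mu = 22/25 > 0); x >= 0 and y >= 0 are inactive (mu_x = mu_y = 0).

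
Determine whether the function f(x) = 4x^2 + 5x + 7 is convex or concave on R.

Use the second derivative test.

f(x) = 4x^2 + 5x + 7
f'(x) = 8x + 5
f''(x) = 8
Since f''(x) = 8 > 0 for all x, f is convex on R.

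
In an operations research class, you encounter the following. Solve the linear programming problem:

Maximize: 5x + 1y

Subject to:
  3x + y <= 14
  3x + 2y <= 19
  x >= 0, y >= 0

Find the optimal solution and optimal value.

Feasible vertices: (0, 0), (0, 19/2), (3, 5), (14/3, 0)
Objective 5x + 1y at each:
  (0, 0): 0
  (0, 19/2): 19/2
  (3, 5): 20
  (14/3, 0): 70/3
Maximum is 70/3 at (14/3, 0).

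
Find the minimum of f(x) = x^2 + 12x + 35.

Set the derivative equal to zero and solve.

f(x) = x^2 + 12x + 35
f'(x) = 2x + (12) = 0
x = -12/2 = -6
f(-6) = -1
Since f''(x) = 2 > 0, this is a minimum.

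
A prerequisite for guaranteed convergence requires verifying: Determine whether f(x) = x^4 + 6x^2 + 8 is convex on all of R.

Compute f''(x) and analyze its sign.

f(x) = x^4 + 6x^2 + 8
f'(x) = 4x^3 + 12x
f''(x) = 12x^2 + 12
f''(x) = 12x^2 + 12 >= 12 > 0 for all x
Therefore, f is convex on R.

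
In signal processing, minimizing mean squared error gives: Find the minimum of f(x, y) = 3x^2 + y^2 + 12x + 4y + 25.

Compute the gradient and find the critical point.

f(x,y) = 3x^2 + y^2 + 12x + 4y + 25
df/dx = 6x + (12) = 0  =>  x = -2
df/dy = 2y + (4) = 0  =>  y = -2
f(-2, -2) = 3*(-2)^2 + 1*(-2)^2 + 12*(-2) + 4*(-2) + 25 = 9
Hessian is diagonal with entries 6, 2 > 0, so this is a minimum.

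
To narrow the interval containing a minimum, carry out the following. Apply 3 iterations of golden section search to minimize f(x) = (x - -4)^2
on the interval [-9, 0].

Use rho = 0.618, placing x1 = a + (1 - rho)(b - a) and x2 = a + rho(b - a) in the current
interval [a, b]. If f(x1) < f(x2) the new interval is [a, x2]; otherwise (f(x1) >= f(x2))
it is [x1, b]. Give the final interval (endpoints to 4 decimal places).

Golden section search for min of f(x) = (x - -4)^2 on [-9, 0].
Each step: x1 = a + (1 - rho)(b - a), x2 = a + rho(b - a); if f(x1) < f(x2) keep [a, x2], otherwise keep [x1, b].
Step 1: [-9.0000, 0.0000], x1=-5.5620 (f=2.4398), x2=-3.4380 (f=0.3158); f(x1) > f(x2) => keep [-5.5620, 0.0000]
Step 2: [-5.5620, 0.0000], x1=-3.4373 (f=0.3166), x2=-2.1247 (f=3.5168); f(x1) < f(x2) => keep [-5.5620, -2.1247]
Step 3: [-5.5620, -2.1247], x1=-4.2489 (f=0.0620), x2=-3.4377 (f=0.3161); f(x1) < f(x2) => keep [-5.5620, -3.4377]
Final interval: [-5.5620, -3.4377]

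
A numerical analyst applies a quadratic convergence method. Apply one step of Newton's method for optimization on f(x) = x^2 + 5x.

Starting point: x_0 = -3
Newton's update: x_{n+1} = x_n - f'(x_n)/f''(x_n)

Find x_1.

f(x) = x^2 + 5x
f'(x) = 2x + (5), f''(x) = 2
Newton step: x_1 = x_0 - f'(x_0)/f''(x_0)
f'(-3) = -1
x_1 = -3 - -1/2 = -5/2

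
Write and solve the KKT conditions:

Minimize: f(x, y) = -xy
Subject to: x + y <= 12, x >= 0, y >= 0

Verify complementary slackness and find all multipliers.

Problem: min -xy s.t. x + y <= 12 (multiplier lambda), x >= 0 (mu_x), y >= 0 (mu_y)
KKT stationarity: -y + lambda - mu_x = 0, -x + lambda - mu_y = 0, with lambda, mu_x, mu_y >= 0
Complementary slackness: lambda*(x + y - 12) = 0, mu_x*x = 0, mu_y*y = 0
If lambda = 0: y = -mu_x <= 0 and x = -mu_y <= 0 force x = y = 0 with f = 0; but x = y = 6 is feasible with f = -36 < 0, so this is not the minimum. Hence lambda > 0 and x + y = 12.
Try x > 0, y > 0 (so mu_x = mu_y = 0): y = lambda, x = lambda => x = y = lambda
x + y = 12 => 2*lambda = 12 => lambda = 6
x* = y* = 6 > 0, consistent with mu_x = mu_y = 0.
(Any feasible point with x = 0 or y = 0 has f = 0 > -36, so the minimum is not on those boundaries.)
min(-xy) = -36 (i.e. max xy = 36)
Multipliers: lambda = 6, mu_x = 0, mu_y = 0
Complementary slackness: lambda*(x + y - 12) = 6*(6 + 6 - 12) = 0, mu_x*x = 0*6 = 0, mu_y*y = 0*6 = 0. Satisfied.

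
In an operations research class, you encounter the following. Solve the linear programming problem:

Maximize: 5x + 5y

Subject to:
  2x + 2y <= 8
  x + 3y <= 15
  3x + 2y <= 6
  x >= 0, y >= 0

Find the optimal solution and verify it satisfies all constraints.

Feasible vertices: (0, 0), (0, 3), (2, 0)
Objective 5x + 5y at each vertex:
  (0, 0): 0
  (0, 3): 15
  (2, 0): 10
Maximum is 15 at (0, 3).
Verify constraints at (x, y) = (0, 3):
  2*0 + 2*3 = 6 <= 8
  1*0 + 3*3 = 9 <= 15
  3*0 + 2*3 = 6 <= 6 (active)
  x = 0 >= 0, y = 3 >= 0. All constraints satisfied.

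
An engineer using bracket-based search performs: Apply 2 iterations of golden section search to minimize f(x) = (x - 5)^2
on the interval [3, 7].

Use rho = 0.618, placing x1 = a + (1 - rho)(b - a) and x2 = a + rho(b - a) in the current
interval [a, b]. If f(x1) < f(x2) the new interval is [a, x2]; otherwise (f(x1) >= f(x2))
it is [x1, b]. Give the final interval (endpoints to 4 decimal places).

Golden section search for min of f(x) = (x - 5)^2 on [3, 7].
Each step: x1 = a + (1 - rho)(b - a), x2 = a + rho(b - a); if f(x1) < f(x2) keep [a, x2], otherwise keep [x1, b].
Step 1: [3.0000, 7.0000], x1=4.5280 (f=0.2228), x2=5.4720 (f=0.2228); f(x1) = f(x2) (tie, not '<') => keep [4.5280, 7.0000]
Step 2: [4.5280, 7.0000], x1=5.4723 (f=0.2231), x2=6.0557 (f=1.1145); f(x1) < f(x2) => keep [4.5280, 6.0557]
Final interval: [4.5280, 6.0557]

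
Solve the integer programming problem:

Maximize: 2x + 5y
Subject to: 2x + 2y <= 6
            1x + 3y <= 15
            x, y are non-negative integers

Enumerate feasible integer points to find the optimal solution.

Constraint 1: 2x + 2y <= 6
Constraint 2: 1x + 3y <= 15
Feasible x range (need y >= 0): 0 <= x <= min(6/2, 15/1) => x in {0, ..., 3}.
Enumerate feasible integer points row by row (the coefficient of y is 5 > 0, so for each x the largest feasible y gives the best value):
  x = 0: y <= min((6 - 2*0)/2, (15 - 1*0)/3) => y in {0, ..., 3}; best 2*0 + 5*3 = 15
  x = 1: y <= min((6 - 2*1)/2, (15 - 1*1)/3) => y in {0, ..., 2}; best 2*1 + 5*2 = 12
  x = 2: y <= min((6 - 2*2)/2, (15 - 1*2)/3) => y in {0, ..., 1}; best 2*2 + 5*1 = 9
  x = 3: y <= min((6 - 2*3)/2, (15 - 1*3)/3) => y in {0}; best 2*3 + 5*0 = 6
The maximum 2x + 5y = 15 is achieved at x = 0, y = 3.
Check: 2*0 + 2*3 = 6 <= 6 and 1*0 + 3*3 = 9 <= 15.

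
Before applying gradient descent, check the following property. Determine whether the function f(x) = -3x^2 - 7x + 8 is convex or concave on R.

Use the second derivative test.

f(x) = -3x^2 - 7x + 8
f'(x) = -6x - 7
f''(x) = -6
Since f''(x) = -6 < 0 for all x, f is concave on R.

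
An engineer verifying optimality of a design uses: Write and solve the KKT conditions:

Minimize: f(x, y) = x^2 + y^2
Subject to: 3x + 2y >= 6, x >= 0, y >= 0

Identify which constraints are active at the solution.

KKT conditions for min x^2 + y^2 s.t. 3x + 2y >= 6, x >= 0, y >= 0:
Stationarity: 2x = mu*3 + mu_x, 2y = mu*2 + mu_y, with mu, mu_x, mu_y >= 0
Complementary slackness: mu*(3x + 2y - 6) = 0, mu_x*x = 0, mu_y*y = 0
(0, 0) is infeasible (3*0 + 2*0 < 6), so if mu = 0 stationarity would force x = mu_x/2 >= 0, y = mu_y/2 >= 0 with mu_x*x = mu_y*y = 0, i.e. x = y = 0: contradiction. Hence mu > 0 and 3x + 2y = 6 is active.
Try x > 0, y > 0 (so mu_x = mu_y = 0): x = 3*mu/2, y = 2*mu/2
Substitute: 3*(3*mu/2) + 2*(2*mu/2) = 6
  mu*13/2 = 6 => mu = 12/13
x* = 18/13 > 0, y* = 12/13 > 0, consistent with mu_x = mu_y = 0.
f is convex and the constraints are linear, so this KKT point is the global minimum.
f* = 36/13
Active constraints: 3x + 2y >= 6 (holds with equality, mu = 12/13 > 0); x >= 0 and y >= 0 are inactive (mu_x = mu_y = 0).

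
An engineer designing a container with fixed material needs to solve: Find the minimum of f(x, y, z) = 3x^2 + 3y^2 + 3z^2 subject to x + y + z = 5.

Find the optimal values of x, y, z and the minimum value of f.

Using Lagrange multipliers on f = 3x^2 + 3y^2 + 3z^2 with constraint x + y + z = 5:
Conditions: 2*3*x = lambda, 2*3*y = lambda, 2*3*z = lambda
So x = lambda/6, y = lambda/6, z = lambda/6
Substituting into constraint: lambda * (1/2) = 5
lambda = 10
x = 5/3, y = 5/3, z = 5/3
Minimum value = 25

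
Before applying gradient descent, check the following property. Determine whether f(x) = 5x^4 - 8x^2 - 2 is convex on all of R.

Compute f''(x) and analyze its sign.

f(x) = 5x^4 - 8x^2 - 2
f'(x) = 20x^3 + -16x
f''(x) = 60x^2 + -16
f''(0) = -16 < 0, so not convex near x = 0
Therefore, f is not globally convex on R.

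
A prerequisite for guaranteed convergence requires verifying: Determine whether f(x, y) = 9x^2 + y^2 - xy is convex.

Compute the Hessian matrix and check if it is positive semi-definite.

f(x,y) = 9x^2 + y^2 - xy
Hessian H = [[18, -1], [-1, 2]]
trace(H) = 20, det(H) = 35
Eigenvalues: (20 +/- sqrt(260)) / 2 = 18.06, 1.938
Since both eigenvalues > 0, f is convex.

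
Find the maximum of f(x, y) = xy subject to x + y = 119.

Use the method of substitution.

Substitute y = 119 - x into f(x,y) = xy:
g(x) = x(119 - x) = 119x - x^2
g'(x) = 119 - 2x = 0  =>  x = 119/2
y = 119 - 119/2 = 119/2
Maximum value = (119/2) * (119/2) = 14161/4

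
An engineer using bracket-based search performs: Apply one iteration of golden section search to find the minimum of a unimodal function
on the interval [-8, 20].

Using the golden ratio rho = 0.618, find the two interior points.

Golden section search on [-8, 20].
Golden ratio rho = 0.618 (approx).
Interior points:
  x_1 = -8 + (1-0.618)*28 = 2.6960
  x_2 = -8 + 0.618*28 = 9.3040
Compare f(x_1) and f(x_2) to determine which subinterval to keep.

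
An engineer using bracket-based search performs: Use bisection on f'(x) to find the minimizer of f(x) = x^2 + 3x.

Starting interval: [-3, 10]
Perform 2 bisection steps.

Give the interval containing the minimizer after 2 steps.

Finding critical point of f(x) = x^2 + 3x using bisection on f'(x) = 2x + 3.
f'(x) = 0 when x = -3/2.
Starting interval: [-3, 10]
Step 1: mid = 7/2, f'(mid) = 10, new interval = [-3, 7/2]
Step 2: mid = 1/4, f'(mid) = 7/2, new interval = [-3, 1/4]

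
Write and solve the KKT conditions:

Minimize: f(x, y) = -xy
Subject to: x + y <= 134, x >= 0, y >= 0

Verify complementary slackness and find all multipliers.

Problem: min -xy s.t. x + y <= 134 (multiplier lambda), x >= 0 (mu_x), y >= 0 (mu_y)
KKT stationarity: -y + lambda - mu_x = 0, -x + lambda - mu_y = 0, with lambda, mu_x, mu_y >= 0
Complementary slackness: lambda*(x + y - 134) = 0, mu_x*x = 0, mu_y*y = 0
If lambda = 0: y = -mu_x <= 0 and x = -mu_y <= 0 force x = y = 0 with f = 0; but x = y = 67 is feasible with f = -4489 < 0, so this is not the minimum. Hence lambda > 0 and x + y = 134.
Try x > 0, y > 0 (so mu_x = mu_y = 0): y = lambda, x = lambda => x = y = lambda
x + y = 134 => 2*lambda = 134 => lambda = 67
x* = y* = 67 > 0, consistent with mu_x = mu_y = 0.
(Any feasible point with x = 0 or y = 0 has f = 0 > -4489, so the minimum is not on those boundaries.)
min(-xy) = -4489 (i.e. max xy = 4489)
Multipliers: lambda = 67, mu_x = 0, mu_y = 0
Complementary slackness: lambda*(x + y - 134) = 67*(67 + 67 - 134) = 0, mu_x*x = 0*67 = 0, mu_y*y = 0*67 = 0. Satisfied.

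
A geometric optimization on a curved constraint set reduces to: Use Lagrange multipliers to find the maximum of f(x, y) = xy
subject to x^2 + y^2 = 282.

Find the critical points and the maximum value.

Lagrange conditions: y = 2*lambda*x and x = 2*lambda*y
If x = 0 then y = 0, violating the constraint, so x, y != 0.
Dividing: y/x = x/y => x^2 = y^2 => y = x or y = -x
Constraint: 2x^2 = 282 => x^2 = 141 => x = +/-sqrt(141)
Critical points: (sqrt(141), sqrt(141)), (-sqrt(141), -sqrt(141)), (sqrt(141), -sqrt(141)), (-sqrt(141), sqrt(141))
  y = x:  xy = x^2 = 141  at (sqrt(141), sqrt(141)) and (-sqrt(141), -sqrt(141))
  y = -x: xy = -x^2 = -141 at (sqrt(141), -sqrt(141)) and (-sqrt(141), sqrt(141))
Maximum xy = 141 at (sqrt(141), sqrt(141)) and (-sqrt(141), -sqrt(141))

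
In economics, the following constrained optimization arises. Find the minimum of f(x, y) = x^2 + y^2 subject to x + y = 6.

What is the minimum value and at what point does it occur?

Substitute y = 6 - x into f(x,y) = x^2 + y^2:
g(x) = x^2 + (6 - x)^2 = 2x^2 - 12x + 36
g'(x) = 4x - 12 = 0  =>  x = 3
y = 6 - 3 = 3
Minimum value = 3^2 + 3^2 = 18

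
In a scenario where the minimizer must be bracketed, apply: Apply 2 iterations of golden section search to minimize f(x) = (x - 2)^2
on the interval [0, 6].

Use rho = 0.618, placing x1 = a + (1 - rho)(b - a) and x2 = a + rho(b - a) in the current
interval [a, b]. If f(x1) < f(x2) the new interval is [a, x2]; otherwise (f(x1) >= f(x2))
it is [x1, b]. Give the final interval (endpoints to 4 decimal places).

Golden section search for min of f(x) = (x - 2)^2 on [0, 6].
Each step: x1 = a + (1 - rho)(b - a), x2 = a + rho(b - a); if f(x1) < f(x2) keep [a, x2], otherwise keep [x1, b].
Step 1: [0.0000, 6.0000], x1=2.2920 (f=0.0853), x2=3.7080 (f=2.9173); f(x1) < f(x2) => keep [0.0000, 3.7080]
Step 2: [0.0000, 3.7080], x1=1.4165 (f=0.3405), x2=2.2915 (f=0.0850); f(x1) > f(x2) => keep [1.4165, 3.7080]
Final interval: [1.4165, 3.7080]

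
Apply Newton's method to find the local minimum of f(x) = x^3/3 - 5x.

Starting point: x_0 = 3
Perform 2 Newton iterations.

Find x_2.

f(x) = x^3/3 - 5x
f'(x) = x^2 - 5, f''(x) = 2x
Newton update: x_{n+1} = x_n - (x_n^2 - 5)/(2*x_n)
Step 1: x_0 = 3, f'=4, f''=6, x_1 = 7/3
Step 2: x_1 = 7/3, f'=4/9, f''=14/3, x_2 = 47/21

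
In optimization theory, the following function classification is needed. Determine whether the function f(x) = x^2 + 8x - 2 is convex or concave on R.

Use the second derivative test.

f(x) = x^2 + 8x - 2
f'(x) = 2x + 8
f''(x) = 2
Since f''(x) = 2 > 0 for all x, f is convex on R.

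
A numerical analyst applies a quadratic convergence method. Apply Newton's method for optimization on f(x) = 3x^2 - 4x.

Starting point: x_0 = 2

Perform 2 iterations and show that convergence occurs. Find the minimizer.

f(x) = 3x^2 - 4x, f'(x) = 6x + (-4), f''(x) = 6
Step 1: f'(2) = 8, x_1 = 2 - 8/6 = 2/3
Step 2: f'(2/3) = 0, x_2 = 2/3 (converged)
Newton's method converges in 1 step for quadratics.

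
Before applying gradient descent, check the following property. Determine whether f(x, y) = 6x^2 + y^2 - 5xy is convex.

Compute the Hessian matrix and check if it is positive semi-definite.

f(x,y) = 6x^2 + y^2 - 5xy
Hessian H = [[12, -5], [-5, 2]]
trace(H) = 14, det(H) = -1
Eigenvalues: (14 +/- sqrt(200)) / 2 = 14.07, -0.07107
Since not both eigenvalues positive, f is neither convex nor concave.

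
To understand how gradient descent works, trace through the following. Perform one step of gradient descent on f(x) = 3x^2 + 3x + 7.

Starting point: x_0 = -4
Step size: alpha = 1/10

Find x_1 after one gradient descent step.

f(x) = 3x^2 + 3x + 7
f'(x) = 6x + 3
f'(-4) = 6*-4 + (3) = -21
x_1 = x_0 - alpha * f'(x_0) = -4 - 1/10 * -21 = -19/10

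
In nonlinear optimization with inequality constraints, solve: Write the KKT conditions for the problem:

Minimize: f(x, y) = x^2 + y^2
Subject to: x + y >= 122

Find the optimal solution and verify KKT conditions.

KKT conditions for min x^2 + y^2 s.t. x + y >= 122:
Stationarity: 2x = mu, 2y = mu
So x = y = mu/2.
Complementary slackness: mu*(x + y - 122) = 0
Primal feasibility: x + y >= 122; dual feasibility: mu >= 0
If mu = 0 then x = y = 0, but 0 + 0 < 122 is infeasible, so the constraint is active.
Constraint active: x + y = 2*(mu/2) = 122 => mu = 122
x = y = 61, f = 7442
Verify: stationarity 2*61 = 122 = mu; primal 61 + 61 = 122 >= 122; dual mu = 122 >= 0; complementary slackness 122*(122 - 122) = 0. All KKT conditions hold.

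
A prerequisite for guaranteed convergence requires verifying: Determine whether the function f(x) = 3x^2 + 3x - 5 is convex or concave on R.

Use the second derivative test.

f(x) = 3x^2 + 3x - 5
f'(x) = 6x + 3
f''(x) = 6
Since f''(x) = 6 > 0 for all x, f is convex on R.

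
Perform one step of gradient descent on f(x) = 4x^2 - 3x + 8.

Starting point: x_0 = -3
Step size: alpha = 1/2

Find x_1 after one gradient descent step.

f(x) = 4x^2 - 3x + 8
f'(x) = 8x - 3
f'(-3) = 8*-3 + (-3) = -27
x_1 = x_0 - alpha * f'(x_0) = -3 - 1/2 * -27 = 21/2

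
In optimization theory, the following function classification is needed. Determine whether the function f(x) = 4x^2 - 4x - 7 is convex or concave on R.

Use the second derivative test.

f(x) = 4x^2 - 4x - 7
f'(x) = 8x - 4
f''(x) = 8
Since f''(x) = 8 > 0 for all x, f is convex on R.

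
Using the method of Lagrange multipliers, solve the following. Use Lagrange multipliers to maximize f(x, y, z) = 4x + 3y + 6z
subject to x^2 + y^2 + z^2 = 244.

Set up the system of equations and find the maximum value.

Lagrange conditions: 4 = 2*lambda*x, 3 = 2*lambda*y, 6 = 2*lambda*z
So x:4 = y:3 = z:6, i.e. x = 4t, y = 3t, z = 6t
Constraint: t^2*(4^2 + 3^2 + 6^2) = 244
  t^2 * 61 = 244  =>  t = sqrt(4)
Maximum = 4*4t + 3*3t + 6*6t = 61*sqrt(4) = 122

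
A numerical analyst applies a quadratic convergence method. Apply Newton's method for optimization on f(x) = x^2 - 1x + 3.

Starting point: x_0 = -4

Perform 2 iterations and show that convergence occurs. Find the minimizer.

f(x) = x^2 - 1x + 3, f'(x) = 2x + (-1), f''(x) = 2
Step 1: f'(-4) = -9, x_1 = -4 - -9/2 = 1/2
Step 2: f'(1/2) = 0, x_2 = 1/2 (converged)
Newton's method converges in 1 step for quadratics.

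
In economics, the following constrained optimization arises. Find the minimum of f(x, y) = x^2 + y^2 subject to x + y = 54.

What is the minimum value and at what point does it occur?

Substitute y = 54 - x into f(x,y) = x^2 + y^2:
g(x) = x^2 + (54 - x)^2 = 2x^2 - 108x + 2916
g'(x) = 4x - 108 = 0  =>  x = 27
y = 54 - 27 = 27
Minimum value = 27^2 + 27^2 = 1458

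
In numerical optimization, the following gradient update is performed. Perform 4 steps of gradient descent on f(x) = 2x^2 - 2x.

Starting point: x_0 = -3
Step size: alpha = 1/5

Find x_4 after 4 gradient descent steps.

f(x) = 2x^2 - 2x, f'(x) = 4x + (-2)
Step 1: f'(-3) = -14, x_1 = -3 - 1/5 * -14 = -1/5
Step 2: f'(-1/5) = -14/5, x_2 = -1/5 - 1/5 * -14/5 = 9/25
Step 3: f'(9/25) = -14/25, x_3 = 9/25 - 1/5 * -14/25 = 59/125
Step 4: f'(59/125) = -14/125, x_4 = 59/125 - 1/5 * -14/125 = 309/625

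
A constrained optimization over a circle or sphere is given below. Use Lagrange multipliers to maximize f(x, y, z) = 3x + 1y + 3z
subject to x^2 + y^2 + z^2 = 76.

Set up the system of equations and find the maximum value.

Lagrange conditions: 3 = 2*lambda*x, 1 = 2*lambda*y, 3 = 2*lambda*z
So x:3 = y:1 = z:3, i.e. x = 3t, y = 1t, z = 3t
Constraint: t^2*(3^2 + 1^2 + 3^2) = 76
  t^2 * 19 = 76  =>  t = sqrt(4)
Maximum = 3*3t + 1*1t + 3*3t = 19*sqrt(4) = 38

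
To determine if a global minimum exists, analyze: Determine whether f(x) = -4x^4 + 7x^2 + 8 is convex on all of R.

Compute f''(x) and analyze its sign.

f(x) = -4x^4 + 7x^2 + 8
f'(x) = -16x^3 + 14x
f''(x) = -48x^2 + 14
f''(x) = -48x^2 + 14 -> -inf as |x| -> inf
Therefore, f is not globally convex on R.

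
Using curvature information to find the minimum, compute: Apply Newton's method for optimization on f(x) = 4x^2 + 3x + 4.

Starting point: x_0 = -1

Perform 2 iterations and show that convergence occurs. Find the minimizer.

f(x) = 4x^2 + 3x + 4, f'(x) = 8x + (3), f''(x) = 8
Step 1: f'(-1) = -5, x_1 = -1 - -5/8 = -3/8
Step 2: f'(-3/8) = 0, x_2 = -3/8 (converged)
Newton's method converges in 1 step for quadratics.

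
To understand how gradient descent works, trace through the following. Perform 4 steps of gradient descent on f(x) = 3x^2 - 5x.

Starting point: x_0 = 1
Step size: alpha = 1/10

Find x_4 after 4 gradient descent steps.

f(x) = 3x^2 - 5x, f'(x) = 6x + (-5)
Step 1: f'(1) = 1, x_1 = 1 - 1/10 * 1 = 9/10
Step 2: f'(9/10) = 2/5, x_2 = 9/10 - 1/10 * 2/5 = 43/50
Step 3: f'(43/50) = 4/25, x_3 = 43/50 - 1/10 * 4/25 = 211/250
Step 4: f'(211/250) = 8/125, x_4 = 211/250 - 1/10 * 8/125 = 1047/1250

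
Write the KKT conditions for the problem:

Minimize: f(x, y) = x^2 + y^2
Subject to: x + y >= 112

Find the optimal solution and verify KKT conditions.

KKT conditions for min x^2 + y^2 s.t. x + y >= 112:
Stationarity: 2x = mu, 2y = mu
So x = y = mu/2.
Complementary slackness: mu*(x + y - 112) = 0
Primal feasibility: x + y >= 112; dual feasibility: mu >= 0
If mu = 0 then x = y = 0, but 0 + 0 < 112 is infeasible, so the constraint is active.
Constraint active: x + y = 2*(mu/2) = 112 => mu = 112
x = y = 56, f = 6272
Verify: stationarity 2*56 = 112 = mu; primal 56 + 56 = 112 >= 112; dual mu = 112 >= 0; complementary slackness 112*(112 - 112) = 0. All KKT conditions hold.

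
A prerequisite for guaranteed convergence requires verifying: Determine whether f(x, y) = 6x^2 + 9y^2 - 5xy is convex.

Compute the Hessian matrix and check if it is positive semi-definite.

f(x,y) = 6x^2 + 9y^2 - 5xy
Hessian H = [[12, -5], [-5, 18]]
trace(H) = 30, det(H) = 191
Eigenvalues: (30 +/- sqrt(136)) / 2 = 20.83, 9.169
Since both eigenvalues > 0, f is convex.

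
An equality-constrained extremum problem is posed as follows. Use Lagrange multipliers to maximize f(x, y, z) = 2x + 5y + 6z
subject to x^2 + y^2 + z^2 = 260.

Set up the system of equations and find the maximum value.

Lagrange conditions: 2 = 2*lambda*x, 5 = 2*lambda*y, 6 = 2*lambda*z
So x:2 = y:5 = z:6, i.e. x = 2t, y = 5t, z = 6t
Constraint: t^2*(2^2 + 5^2 + 6^2) = 260
  t^2 * 65 = 260  =>  t = sqrt(4)
Maximum = 2*2t + 5*5t + 6*6t = 65*sqrt(4) = 130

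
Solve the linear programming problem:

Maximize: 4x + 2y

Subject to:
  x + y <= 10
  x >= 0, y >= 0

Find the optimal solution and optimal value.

The feasible region has vertices at [(0, 0), (10, 0), (0, 10)].
Checking objective 4x + 2y at each vertex:
  (0, 0): 4*0 + 2*0 = 0
  (10, 0): 4*10 + 2*0 = 40
  (0, 10): 4*0 + 2*10 = 20
Maximum is 40 at (10, 0).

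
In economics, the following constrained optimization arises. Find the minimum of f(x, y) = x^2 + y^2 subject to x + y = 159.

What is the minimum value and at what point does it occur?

Substitute y = 159 - x into f(x,y) = x^2 + y^2:
g(x) = x^2 + (159 - x)^2 = 2x^2 - 318x + 25281
g'(x) = 4x - 318 = 0  =>  x = 159/2
y = 159 - 159/2 = 159/2
Minimum value = (159/2)^2 + (159/2)^2 = 25281/2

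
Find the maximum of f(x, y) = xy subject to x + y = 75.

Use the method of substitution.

Substitute y = 75 - x into f(x,y) = xy:
g(x) = x(75 - x) = 75x - x^2
g'(x) = 75 - 2x = 0  =>  x = 75/2
y = 75 - 75/2 = 75/2
Maximum value = (75/2) * (75/2) = 5625/4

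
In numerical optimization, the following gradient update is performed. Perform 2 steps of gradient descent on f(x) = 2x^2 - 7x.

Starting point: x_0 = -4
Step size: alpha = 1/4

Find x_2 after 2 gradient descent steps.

f(x) = 2x^2 - 7x, f'(x) = 4x + (-7)
Step 1: f'(-4) = -23, x_1 = -4 - 1/4 * -23 = 7/4
Step 2: f'(7/4) = 0, x_2 = 7/4 - 1/4 * 0 = 7/4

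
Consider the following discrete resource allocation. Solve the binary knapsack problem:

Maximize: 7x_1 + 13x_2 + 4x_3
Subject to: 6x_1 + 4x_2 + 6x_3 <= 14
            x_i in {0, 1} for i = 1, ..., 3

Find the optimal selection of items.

Items: item 1 (v=7, w=6), item 2 (v=13, w=4), item 3 (v=4, w=6)
Capacity: 14
Checking all 8 subsets (w = total weight, v = total value):
  {}: w = 0, v = 0
  {1}: w = 6, v = 7
  {2}: w = 4, v = 13
  {3}: w = 6, v = 4
  {1, 2}: w = 10, v = 20
  {1, 3}: w = 12, v = 11
  {2, 3}: w = 10, v = 17
  {1, 2, 3}: w = 16 > 14, infeasible
Best feasible subset: items [1, 2]
Total weight: 10 <= 14, total value: 20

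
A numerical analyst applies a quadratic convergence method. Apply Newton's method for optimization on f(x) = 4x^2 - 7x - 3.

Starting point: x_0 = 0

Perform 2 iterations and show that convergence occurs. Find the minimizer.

f(x) = 4x^2 - 7x - 3, f'(x) = 8x + (-7), f''(x) = 8
Step 1: f'(0) = -7, x_1 = 0 - -7/8 = 7/8
Step 2: f'(7/8) = 0, x_2 = 7/8 (converged)
Newton's method converges in 1 step for quadratics.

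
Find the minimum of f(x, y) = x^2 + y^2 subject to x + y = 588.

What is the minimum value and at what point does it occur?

Substitute y = 588 - x into f(x,y) = x^2 + y^2:
g(x) = x^2 + (588 - x)^2 = 2x^2 - 1176x + 345744
g'(x) = 4x - 1176 = 0  =>  x = 294
y = 588 - 294 = 294
Minimum value = 294^2 + 294^2 = 172872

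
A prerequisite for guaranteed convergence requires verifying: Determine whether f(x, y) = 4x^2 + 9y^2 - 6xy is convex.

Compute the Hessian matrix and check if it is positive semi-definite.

f(x,y) = 4x^2 + 9y^2 - 6xy
Hessian H = [[8, -6], [-6, 18]]
trace(H) = 26, det(H) = 108
Eigenvalues: (26 +/- sqrt(244)) / 2 = 20.81, 5.19
Since both eigenvalues > 0, f is convex.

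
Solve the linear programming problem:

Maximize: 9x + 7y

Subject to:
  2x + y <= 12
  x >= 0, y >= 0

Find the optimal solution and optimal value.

The feasible region has vertices at [(0, 0), (6, 0), (0, 12)].
Checking objective 9x + 7y at each vertex:
  (0, 0): 9*0 + 7*0 = 0
  (6, 0): 9*6 + 7*0 = 54
  (0, 12): 9*0 + 7*12 = 84
Maximum is 84 at (0, 12).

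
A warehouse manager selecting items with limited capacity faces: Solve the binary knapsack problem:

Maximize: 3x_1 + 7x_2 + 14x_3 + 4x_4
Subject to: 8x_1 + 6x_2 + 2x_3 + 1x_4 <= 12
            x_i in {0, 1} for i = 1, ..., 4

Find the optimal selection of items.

Items: item 1 (v=3, w=8), item 2 (v=7, w=6), item 3 (v=14, w=2), item 4 (v=4, w=1)
Capacity: 12
Checking all 16 subsets (w = total weight, v = total value):
  {}: w = 0, v = 0
  {1}: w = 8, v = 3
  {2}: w = 6, v = 7
  {3}: w = 2, v = 14
  {4}: w = 1, v = 4
  {1, 2}: w = 14 > 12, infeasible
  {1, 3}: w = 10, v = 17
  {1, 4}: w = 9, v = 7
  {2, 3}: w = 8, v = 21
  {2, 4}: w = 7, v = 11
  {3, 4}: w = 3, v = 18
  {1, 2, 3}: w = 16 > 12, infeasible
  {1, 2, 4}: w = 15 > 12, infeasible
  {1, 3, 4}: w = 11, v = 21
  {2, 3, 4}: w = 9, v = 25
  {1, 2, 3, 4}: w = 17 > 12, infeasible
Best feasible subset: items [2, 3, 4]
Total weight: 9 <= 12, total value: 25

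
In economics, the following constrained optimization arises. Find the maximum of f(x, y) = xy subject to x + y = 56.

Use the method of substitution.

Substitute y = 56 - x into f(x,y) = xy:
g(x) = x(56 - x) = 56x - x^2
g'(x) = 56 - 2x = 0  =>  x = 28
y = 56 - 28 = 28
Maximum value = 28 * 28 = 784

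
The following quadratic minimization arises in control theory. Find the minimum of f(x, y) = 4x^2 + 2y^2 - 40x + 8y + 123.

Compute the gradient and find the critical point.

f(x,y) = 4x^2 + 2y^2 - 40x + 8y + 123
df/dx = 8x + (-40) = 0  =>  x = 5
df/dy = 4y + (8) = 0  =>  y = -2
f(5, -2) = 4*(5)^2 + 2*(-2)^2 + -40*(5) + 8*(-2) + 123 = 15
Hessian is diagonal with entries 8, 4 > 0, so this is a minimum.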